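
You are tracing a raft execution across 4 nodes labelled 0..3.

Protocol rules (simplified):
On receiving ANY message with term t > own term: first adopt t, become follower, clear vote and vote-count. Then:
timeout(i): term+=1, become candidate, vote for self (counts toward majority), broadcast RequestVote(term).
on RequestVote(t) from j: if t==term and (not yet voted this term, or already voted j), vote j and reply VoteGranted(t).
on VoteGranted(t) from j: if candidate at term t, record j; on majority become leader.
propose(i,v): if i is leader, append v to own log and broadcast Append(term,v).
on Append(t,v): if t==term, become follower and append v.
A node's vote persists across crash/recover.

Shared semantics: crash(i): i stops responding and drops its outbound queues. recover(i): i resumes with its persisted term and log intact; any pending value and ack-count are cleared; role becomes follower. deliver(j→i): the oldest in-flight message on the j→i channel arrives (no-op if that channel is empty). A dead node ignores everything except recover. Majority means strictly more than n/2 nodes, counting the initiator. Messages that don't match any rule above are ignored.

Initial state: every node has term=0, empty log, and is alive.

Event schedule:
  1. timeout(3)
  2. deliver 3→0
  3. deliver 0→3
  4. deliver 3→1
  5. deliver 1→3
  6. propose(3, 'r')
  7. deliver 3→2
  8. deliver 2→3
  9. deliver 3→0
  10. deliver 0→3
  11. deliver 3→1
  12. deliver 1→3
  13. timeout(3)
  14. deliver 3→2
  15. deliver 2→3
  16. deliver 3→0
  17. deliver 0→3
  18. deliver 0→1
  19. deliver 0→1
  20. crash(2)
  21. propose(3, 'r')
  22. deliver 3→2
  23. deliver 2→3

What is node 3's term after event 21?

e1 timeout(3): 3[cand,t=1,-]
e2 deliver 3→0: 0[foll,t=1,-]
e3 deliver 0→3: ·
e4 deliver 3→1: 1[foll,t=1,-]
e5 deliver 1→3: 3[lead,t=1,-]
e6 propose(3,'r'): 3[lead,t=1,r]
e7 deliver 3→2: 2[foll,t=1,-]
e8 deliver 2→3: ·
e9 deliver 3→0: 0[foll,t=1,r]
e10 deliver 0→3: ·
e11 deliver 3→1: 1[foll,t=1,r]
e12 deliver 1→3: ·
e13 timeout(3): 3[cand,t=2,r]
e14 deliver 3→2: 2[foll,t=1,r]
e15 deliver 2→3: ·
e16 deliver 3→0: 0[foll,t=2,r]
e17 deliver 0→3: ·
e18 deliver 0→1: ·
e19 deliver 0→1: ·
e20 crash(2): 2[✗foll,t=1,r]
e21 propose(3,'r'): ·

2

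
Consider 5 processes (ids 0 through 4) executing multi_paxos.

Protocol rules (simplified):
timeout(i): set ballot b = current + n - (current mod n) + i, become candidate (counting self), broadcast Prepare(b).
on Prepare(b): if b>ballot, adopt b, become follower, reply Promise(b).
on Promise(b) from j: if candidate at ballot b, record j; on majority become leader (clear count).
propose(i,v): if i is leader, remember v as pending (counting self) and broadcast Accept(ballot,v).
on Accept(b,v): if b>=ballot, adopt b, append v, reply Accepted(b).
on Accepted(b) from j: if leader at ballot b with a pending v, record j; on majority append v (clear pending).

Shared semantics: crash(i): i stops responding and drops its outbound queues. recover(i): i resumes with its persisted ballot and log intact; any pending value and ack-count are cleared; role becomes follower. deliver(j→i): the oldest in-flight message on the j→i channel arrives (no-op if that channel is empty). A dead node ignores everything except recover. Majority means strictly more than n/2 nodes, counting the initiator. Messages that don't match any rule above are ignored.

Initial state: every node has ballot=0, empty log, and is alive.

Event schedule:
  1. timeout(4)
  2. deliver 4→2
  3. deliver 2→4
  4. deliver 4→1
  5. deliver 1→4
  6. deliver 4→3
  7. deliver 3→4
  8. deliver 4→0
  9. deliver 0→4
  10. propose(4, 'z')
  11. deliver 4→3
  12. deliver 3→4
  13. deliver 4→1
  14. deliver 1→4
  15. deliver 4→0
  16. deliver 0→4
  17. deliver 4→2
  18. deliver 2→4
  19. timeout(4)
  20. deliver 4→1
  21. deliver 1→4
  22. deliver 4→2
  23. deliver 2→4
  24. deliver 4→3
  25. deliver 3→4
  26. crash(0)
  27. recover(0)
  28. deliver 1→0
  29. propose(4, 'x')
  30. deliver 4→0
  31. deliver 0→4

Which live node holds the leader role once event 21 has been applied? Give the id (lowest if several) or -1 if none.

1. timeout(4):  <4:cand b9 ->
2. deliver 4→2:  <2:foll b9 ->
3. deliver 2→4:  nop
4. deliver 4→1:  <1:foll b9 ->
5. deliver 1→4:  <4:lead b9 ->
6. deliver 4→3:  <3:foll b9 ->
7. deliver 3→4:  nop
8. deliver 4→0:  <0:foll b9 ->
9. deliver 0→4:  nop
10. propose(4,'z'):  nop
11. deliver 4→3:  <3:foll b9 z>
12. deliver 3→4:  nop
13. deliver 4→1:  <1:foll b9 z>
14. deliver 1→4:  <4:lead b9 z>
15. deliver 4→0:  <0:foll b9 z>
16. deliver 0→4:  nop
17. deliver 4→2:  <2:foll b9 z>
18. deliver 2→4:  nop
19. timeout(4):  <4:cand b14 z>
20. deliver 4→1:  <1:foll b14 z>
21. deliver 1→4:  nop

-1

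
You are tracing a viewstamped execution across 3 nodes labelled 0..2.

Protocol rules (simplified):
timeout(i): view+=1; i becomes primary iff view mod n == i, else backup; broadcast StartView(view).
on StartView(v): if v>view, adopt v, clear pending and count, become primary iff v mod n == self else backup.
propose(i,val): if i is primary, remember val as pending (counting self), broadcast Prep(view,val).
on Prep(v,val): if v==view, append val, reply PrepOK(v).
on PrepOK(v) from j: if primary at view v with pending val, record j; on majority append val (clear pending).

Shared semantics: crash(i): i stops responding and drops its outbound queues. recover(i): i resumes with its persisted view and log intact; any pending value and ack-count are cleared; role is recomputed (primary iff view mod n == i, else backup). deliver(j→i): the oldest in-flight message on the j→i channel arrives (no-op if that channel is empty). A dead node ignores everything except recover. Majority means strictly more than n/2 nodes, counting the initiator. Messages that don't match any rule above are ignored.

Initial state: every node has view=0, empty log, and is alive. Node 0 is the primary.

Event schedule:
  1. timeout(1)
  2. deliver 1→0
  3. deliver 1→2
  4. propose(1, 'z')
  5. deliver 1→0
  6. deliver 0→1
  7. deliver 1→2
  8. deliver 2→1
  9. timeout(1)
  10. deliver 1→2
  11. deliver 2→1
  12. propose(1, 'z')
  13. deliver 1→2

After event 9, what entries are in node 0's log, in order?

after 1 — timeout(1): n1:prim/v1/[-]
after 2 — deliver 1→0: n0:back/v1/[-]
after 3 — deliver 1→2: n2:back/v1/[-]
after 4 — propose(1,'z'): ·
after 5 — deliver 1→0: n0:back/v1/[z]
after 6 — deliver 0→1: n1:prim/v1/[z]
after 7 — deliver 1→2: n2:back/v1/[z]
after 8 — deliver 2→1: ·
after 9 — timeout(1): n1:back/v2/[z]

z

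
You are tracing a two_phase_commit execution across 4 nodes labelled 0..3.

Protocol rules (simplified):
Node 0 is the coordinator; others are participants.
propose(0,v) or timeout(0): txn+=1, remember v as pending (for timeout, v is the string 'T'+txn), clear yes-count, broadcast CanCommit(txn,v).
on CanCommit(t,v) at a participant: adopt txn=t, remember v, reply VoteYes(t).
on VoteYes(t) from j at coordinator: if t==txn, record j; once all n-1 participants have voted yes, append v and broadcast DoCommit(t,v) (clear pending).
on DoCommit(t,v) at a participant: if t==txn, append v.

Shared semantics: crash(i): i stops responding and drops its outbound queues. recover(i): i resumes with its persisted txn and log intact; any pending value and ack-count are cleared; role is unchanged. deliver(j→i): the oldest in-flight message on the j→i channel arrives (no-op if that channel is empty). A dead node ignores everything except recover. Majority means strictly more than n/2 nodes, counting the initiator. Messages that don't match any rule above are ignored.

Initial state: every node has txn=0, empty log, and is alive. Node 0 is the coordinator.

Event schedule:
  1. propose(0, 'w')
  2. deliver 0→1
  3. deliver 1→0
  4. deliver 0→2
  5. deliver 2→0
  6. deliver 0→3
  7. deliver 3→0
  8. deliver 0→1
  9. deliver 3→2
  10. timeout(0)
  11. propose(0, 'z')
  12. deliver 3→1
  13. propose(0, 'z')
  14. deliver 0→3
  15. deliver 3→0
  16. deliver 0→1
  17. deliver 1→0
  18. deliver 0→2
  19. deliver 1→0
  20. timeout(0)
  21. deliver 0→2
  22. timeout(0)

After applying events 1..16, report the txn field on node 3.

1

1. propose(0,'w'):  <0:coor t1 ->
2. deliver 0→1:  <1:part t1 ->
3. deliver 1→0:  nop
4. deliver 0→2:  <2:part t1 ->
5. deliver 2→0:  nop
6. deliver 0→3:  <3:part t1 ->
7. deliver 3→0:  <0:coor t1 w>
8. deliver 0→1:  <1:part t1 w>
9. deliver 3→2:  nop
10. timeout(0):  <0:coor t2 w>
11. propose(0,'z'):  <0:coor t3 w>
12. deliver 3→1:  nop
13. propose(0,'z'):  <0:coor t4 w>
14. deliver 0→3:  <3:part t1 w>
15. deliver 3→0:  nop
16. deliver 0→1:  <1:part t2 w>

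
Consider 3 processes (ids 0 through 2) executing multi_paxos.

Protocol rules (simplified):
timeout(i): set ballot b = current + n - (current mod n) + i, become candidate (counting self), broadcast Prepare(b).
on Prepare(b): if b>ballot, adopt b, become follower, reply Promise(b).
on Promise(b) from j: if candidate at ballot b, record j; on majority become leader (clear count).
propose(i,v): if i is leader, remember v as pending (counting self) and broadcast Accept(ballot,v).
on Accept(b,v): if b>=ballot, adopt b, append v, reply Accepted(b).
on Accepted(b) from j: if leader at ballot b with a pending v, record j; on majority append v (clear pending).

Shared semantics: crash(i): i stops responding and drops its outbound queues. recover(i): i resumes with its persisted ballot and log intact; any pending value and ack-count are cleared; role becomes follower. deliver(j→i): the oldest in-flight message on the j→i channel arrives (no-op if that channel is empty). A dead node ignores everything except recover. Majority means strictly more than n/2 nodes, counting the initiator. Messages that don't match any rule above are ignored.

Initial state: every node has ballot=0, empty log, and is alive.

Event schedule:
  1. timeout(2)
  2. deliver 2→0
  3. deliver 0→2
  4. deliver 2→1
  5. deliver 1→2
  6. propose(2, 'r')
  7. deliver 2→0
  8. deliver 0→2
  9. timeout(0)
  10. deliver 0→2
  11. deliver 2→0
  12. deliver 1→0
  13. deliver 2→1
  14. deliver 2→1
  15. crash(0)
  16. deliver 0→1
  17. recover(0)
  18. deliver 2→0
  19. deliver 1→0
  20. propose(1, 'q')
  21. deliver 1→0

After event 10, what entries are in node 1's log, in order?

[1] timeout(2) → N2(cand b5 [-])
[2] deliver 2→0 → N0(foll b5 [-])
[3] deliver 0→2 → N2(lead b5 [-])
[4] deliver 2→1 → N1(foll b5 [-])
[5] deliver 1→2 → ∅
[6] propose(2,'r') → ∅
[7] deliver 2→0 → N0(foll b5 [r])
[8] deliver 0→2 → N2(lead b5 [r])
[9] timeout(0) → N0(cand b6 [r])
[10] deliver 0→2 → N2(foll b6 [r])

empty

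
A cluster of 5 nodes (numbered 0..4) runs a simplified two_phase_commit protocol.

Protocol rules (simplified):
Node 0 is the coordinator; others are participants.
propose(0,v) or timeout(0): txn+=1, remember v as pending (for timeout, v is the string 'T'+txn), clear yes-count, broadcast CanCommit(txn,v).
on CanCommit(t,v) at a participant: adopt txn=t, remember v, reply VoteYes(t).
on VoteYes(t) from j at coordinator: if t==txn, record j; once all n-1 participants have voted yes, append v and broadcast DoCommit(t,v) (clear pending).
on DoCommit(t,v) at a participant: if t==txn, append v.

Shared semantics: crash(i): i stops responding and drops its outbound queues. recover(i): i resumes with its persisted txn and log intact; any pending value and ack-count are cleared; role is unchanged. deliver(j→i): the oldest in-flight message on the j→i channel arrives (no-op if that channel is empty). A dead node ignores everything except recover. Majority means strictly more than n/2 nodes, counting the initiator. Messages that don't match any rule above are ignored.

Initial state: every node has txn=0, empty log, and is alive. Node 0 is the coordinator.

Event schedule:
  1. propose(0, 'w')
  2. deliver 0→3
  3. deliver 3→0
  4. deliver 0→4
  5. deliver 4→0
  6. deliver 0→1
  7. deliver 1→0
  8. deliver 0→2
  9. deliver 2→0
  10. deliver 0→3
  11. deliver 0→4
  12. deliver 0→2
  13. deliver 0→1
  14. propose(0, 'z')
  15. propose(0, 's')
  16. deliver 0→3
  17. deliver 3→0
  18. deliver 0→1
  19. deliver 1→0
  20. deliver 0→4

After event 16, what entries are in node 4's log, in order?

e1 propose(0,'w'): 0[coor,t=1,-]
e2 deliver 0→3: 3[part,t=1,-]
e3 deliver 3→0: ·
e4 deliver 0→4: 4[part,t=1,-]
e5 deliver 4→0: ·
e6 deliver 0→1: 1[part,t=1,-]
e7 deliver 1→0: ·
e8 deliver 0→2: 2[part,t=1,-]
e9 deliver 2→0: 0[coor,t=1,w]
e10 deliver 0→3: 3[part,t=1,w]
e11 deliver 0→4: 4[part,t=1,w]
e12 deliver 0→2: 2[part,t=1,w]
e13 deliver 0→1: 1[part,t=1,w]
e14 propose(0,'z'): 0[coor,t=2,w]
e15 propose(0,'s'): 0[coor,t=3,w]
e16 deliver 0→3: 3[part,t=2,w]

w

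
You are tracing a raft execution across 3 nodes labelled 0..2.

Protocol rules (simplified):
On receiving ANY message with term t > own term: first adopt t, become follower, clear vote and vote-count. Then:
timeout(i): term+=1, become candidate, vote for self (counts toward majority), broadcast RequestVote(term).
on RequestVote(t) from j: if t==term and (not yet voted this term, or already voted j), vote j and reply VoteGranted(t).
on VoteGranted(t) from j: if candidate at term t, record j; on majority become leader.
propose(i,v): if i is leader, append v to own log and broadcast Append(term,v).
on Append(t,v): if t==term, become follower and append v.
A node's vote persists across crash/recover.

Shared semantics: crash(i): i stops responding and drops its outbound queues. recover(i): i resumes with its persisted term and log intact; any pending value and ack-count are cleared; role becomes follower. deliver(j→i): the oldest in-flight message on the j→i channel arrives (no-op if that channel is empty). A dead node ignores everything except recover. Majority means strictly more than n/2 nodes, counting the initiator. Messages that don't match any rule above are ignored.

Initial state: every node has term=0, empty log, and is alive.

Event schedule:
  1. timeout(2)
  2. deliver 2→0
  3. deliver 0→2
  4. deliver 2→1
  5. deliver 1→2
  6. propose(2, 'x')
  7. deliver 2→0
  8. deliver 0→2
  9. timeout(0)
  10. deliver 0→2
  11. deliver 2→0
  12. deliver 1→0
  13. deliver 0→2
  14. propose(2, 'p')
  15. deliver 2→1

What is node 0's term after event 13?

2

step 1 timeout(2): 2={cand,t=1,log=-}
step 2 deliver 2→0: 0={foll,t=1,log=-}
step 3 deliver 0→2: 2={lead,t=1,log=-}
step 4 deliver 2→1: 1={foll,t=1,log=-}
step 5 deliver 1→2: —
step 6 propose(2,'x'): 2={lead,t=1,log=x}
step 7 deliver 2→0: 0={foll,t=1,log=x}
step 8 deliver 0→2: —
step 9 timeout(0): 0={cand,t=2,log=x}
step 10 deliver 0→2: 2={foll,t=2,log=x}
step 11 deliver 2→0: 0={lead,t=2,log=x}
step 12 deliver 1→0: —
step 13 deliver 0→2: —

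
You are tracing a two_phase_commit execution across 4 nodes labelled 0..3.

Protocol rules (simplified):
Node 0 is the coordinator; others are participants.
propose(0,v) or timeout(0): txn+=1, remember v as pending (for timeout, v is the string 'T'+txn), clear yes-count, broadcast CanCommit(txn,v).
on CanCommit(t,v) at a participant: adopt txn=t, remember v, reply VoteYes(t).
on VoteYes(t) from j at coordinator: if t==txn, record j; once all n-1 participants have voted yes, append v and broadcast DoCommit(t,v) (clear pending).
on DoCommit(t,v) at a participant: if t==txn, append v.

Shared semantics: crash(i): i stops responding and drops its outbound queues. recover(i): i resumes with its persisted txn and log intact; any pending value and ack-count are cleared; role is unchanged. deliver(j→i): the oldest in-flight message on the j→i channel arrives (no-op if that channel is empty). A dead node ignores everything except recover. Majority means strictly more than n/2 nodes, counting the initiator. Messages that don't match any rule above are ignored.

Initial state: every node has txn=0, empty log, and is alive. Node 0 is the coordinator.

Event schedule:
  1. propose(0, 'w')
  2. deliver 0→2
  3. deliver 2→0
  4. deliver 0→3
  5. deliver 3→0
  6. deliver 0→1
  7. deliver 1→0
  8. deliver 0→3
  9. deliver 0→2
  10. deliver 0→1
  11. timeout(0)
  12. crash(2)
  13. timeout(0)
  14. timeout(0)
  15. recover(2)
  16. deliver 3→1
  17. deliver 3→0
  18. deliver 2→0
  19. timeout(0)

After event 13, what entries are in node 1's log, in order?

[1] propose(0,'w') → N0(coor t1 [-])
[2] deliver 0→2 → N2(part t1 [-])
[3] deliver 2→0 → ∅
[4] deliver 0→3 → N3(part t1 [-])
[5] deliver 3→0 → ∅
[6] deliver 0→1 → N1(part t1 [-])
[7] deliver 1→0 → N0(coor t1 [w])
[8] deliver 0→3 → N3(part t1 [w])
[9] deliver 0→2 → N2(part t1 [w])
[10] deliver 0→1 → N1(part t1 [w])
[11] timeout(0) → N0(coor t2 [w])
[12] crash(2) → N2(✗part t1 [w])
[13] timeout(0) → N0(coor t3 [w])

w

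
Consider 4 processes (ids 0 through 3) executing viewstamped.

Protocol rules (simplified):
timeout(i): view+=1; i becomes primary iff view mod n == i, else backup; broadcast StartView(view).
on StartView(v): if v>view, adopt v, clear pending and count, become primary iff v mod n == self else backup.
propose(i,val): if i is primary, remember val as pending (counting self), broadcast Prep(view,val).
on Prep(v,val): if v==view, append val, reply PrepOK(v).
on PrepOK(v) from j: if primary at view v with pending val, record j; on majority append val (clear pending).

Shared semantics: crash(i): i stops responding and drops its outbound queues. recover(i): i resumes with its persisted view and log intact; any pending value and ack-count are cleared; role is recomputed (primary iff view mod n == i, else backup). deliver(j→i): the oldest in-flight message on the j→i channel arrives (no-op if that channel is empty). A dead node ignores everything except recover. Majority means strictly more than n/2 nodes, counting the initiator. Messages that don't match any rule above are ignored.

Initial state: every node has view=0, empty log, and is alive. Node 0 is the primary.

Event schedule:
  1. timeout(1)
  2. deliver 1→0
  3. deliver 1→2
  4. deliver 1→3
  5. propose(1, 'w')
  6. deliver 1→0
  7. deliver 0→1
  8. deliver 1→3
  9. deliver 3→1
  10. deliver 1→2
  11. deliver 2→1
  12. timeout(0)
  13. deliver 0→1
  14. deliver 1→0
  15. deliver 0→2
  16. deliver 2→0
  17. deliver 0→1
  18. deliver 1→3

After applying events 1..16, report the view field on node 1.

2

step 1 timeout(1): 1={prim,v=1,log=-}
step 2 deliver 1→0: 0={back,v=1,log=-}
step 3 deliver 1→2: 2={back,v=1,log=-}
step 4 deliver 1→3: 3={back,v=1,log=-}
step 5 propose(1,'w'): —
step 6 deliver 1→0: 0={back,v=1,log=w}
step 7 deliver 0→1: —
step 8 deliver 1→3: 3={back,v=1,log=w}
step 9 deliver 3→1: 1={prim,v=1,log=w}
step 10 deliver 1→2: 2={back,v=1,log=w}
step 11 deliver 2→1: —
step 12 timeout(0): 0={back,v=2,log=w}
step 13 deliver 0→1: 1={back,v=2,log=w}
step 14 deliver 1→0: —
step 15 deliver 0→2: 2={prim,v=2,log=w}
step 16 deliver 2→0: —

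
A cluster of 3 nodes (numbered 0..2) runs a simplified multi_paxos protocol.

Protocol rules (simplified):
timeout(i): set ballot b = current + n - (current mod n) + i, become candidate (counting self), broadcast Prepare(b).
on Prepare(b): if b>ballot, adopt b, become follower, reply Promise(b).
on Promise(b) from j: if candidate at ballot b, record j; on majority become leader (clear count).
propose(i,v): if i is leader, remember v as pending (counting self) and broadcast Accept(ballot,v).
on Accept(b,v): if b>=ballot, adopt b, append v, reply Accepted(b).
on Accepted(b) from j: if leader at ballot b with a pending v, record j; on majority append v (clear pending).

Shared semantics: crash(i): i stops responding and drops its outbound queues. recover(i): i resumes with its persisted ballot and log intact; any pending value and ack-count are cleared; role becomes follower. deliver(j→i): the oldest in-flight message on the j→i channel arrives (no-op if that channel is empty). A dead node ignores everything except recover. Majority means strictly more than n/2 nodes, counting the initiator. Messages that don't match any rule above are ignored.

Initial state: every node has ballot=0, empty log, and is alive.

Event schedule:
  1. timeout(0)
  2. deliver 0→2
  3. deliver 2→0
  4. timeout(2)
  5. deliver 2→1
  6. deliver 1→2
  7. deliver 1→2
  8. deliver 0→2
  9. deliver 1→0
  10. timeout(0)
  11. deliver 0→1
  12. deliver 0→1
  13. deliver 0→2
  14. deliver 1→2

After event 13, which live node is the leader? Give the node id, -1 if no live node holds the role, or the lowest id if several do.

step 1 timeout(0): 0={cand,b=3,log=-}
step 2 deliver 0→2: 2={foll,b=3,log=-}
step 3 deliver 2→0: 0={lead,b=3,log=-}
step 4 timeout(2): 2={cand,b=8,log=-}
step 5 deliver 2→1: 1={foll,b=8,log=-}
step 6 deliver 1→2: 2={lead,b=8,log=-}
step 7 deliver 1→2: —
step 8 deliver 0→2: —
step 9 deliver 1→0: —
step 10 timeout(0): 0={cand,b=6,log=-}
step 11 deliver 0→1: —
step 12 deliver 0→1: —
step 13 deliver 0→2: —

2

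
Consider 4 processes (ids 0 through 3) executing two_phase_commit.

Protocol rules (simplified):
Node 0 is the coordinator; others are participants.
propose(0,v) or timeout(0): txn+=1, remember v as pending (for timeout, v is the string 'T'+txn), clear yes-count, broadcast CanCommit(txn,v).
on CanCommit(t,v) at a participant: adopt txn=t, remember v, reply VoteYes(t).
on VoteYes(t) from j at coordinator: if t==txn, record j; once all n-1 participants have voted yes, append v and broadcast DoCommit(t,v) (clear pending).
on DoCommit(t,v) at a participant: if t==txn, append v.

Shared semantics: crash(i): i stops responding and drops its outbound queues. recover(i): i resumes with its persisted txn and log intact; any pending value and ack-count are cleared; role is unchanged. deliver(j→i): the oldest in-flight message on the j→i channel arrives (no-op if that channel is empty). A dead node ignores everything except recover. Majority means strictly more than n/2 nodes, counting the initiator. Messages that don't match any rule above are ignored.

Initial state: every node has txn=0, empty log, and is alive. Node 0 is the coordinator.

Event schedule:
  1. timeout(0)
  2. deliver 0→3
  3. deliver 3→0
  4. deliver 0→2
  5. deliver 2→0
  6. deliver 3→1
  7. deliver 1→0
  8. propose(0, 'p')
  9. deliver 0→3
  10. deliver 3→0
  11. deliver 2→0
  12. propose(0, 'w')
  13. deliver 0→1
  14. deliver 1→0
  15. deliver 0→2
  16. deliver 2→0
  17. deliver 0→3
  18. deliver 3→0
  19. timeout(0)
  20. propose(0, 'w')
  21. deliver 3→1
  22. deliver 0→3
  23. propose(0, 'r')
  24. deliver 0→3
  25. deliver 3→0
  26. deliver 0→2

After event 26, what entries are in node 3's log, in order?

empty

step 1 timeout(0): 0={coor,t=1,log=-}
step 2 deliver 0→3: 3={part,t=1,log=-}
step 3 deliver 3→0: —
step 4 deliver 0→2: 2={part,t=1,log=-}
step 5 deliver 2→0: —
step 6 deliver 3→1: —
step 7 deliver 1→0: —
step 8 propose(0,'p'): 0={coor,t=2,log=-}
step 9 deliver 0→3: 3={part,t=2,log=-}
step 10 deliver 3→0: —
step 11 deliver 2→0: —
step 12 propose(0,'w'): 0={coor,t=3,log=-}
step 13 deliver 0→1: 1={part,t=1,log=-}
step 14 deliver 1→0: —
step 15 deliver 0→2: 2={part,t=2,log=-}
step 16 deliver 2→0: —
step 17 deliver 0→3: 3={part,t=3,log=-}
step 18 deliver 3→0: —
step 19 timeout(0): 0={coor,t=4,log=-}
step 20 propose(0,'w'): 0={coor,t=5,log=-}
step 21 deliver 3→1: —
step 22 deliver 0→3: 3={part,t=4,log=-}
step 23 propose(0,'r'): 0={coor,t=6,log=-}
step 24 deliver 0→3: 3={part,t=5,log=-}
step 25 deliver 3→0: —
step 26 deliver 0→2: 2={part,t=3,log=-}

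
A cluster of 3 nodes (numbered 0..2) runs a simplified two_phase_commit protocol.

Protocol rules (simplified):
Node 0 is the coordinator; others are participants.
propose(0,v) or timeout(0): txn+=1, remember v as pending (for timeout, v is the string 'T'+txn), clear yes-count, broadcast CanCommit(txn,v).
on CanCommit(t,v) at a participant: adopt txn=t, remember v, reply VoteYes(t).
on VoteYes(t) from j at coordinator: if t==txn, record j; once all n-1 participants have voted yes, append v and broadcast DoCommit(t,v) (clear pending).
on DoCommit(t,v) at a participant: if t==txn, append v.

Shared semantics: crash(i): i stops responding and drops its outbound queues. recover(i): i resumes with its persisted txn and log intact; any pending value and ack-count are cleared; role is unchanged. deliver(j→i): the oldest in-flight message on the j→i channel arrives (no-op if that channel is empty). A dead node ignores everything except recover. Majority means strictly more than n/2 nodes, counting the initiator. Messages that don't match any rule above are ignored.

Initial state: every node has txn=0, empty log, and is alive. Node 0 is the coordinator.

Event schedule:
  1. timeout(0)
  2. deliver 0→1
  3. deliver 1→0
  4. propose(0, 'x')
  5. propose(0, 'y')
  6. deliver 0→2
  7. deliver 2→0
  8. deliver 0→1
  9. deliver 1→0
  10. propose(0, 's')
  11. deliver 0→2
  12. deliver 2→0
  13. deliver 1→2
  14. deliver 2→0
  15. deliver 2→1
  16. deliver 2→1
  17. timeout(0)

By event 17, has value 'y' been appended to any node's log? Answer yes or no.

[1] timeout(0) → N0(coor t1 [-])
[2] deliver 0→1 → N1(part t1 [-])
[3] deliver 1→0 → ∅
[4] propose(0,'x') → N0(coor t2 [-])
[5] propose(0,'y') → N0(coor t3 [-])
[6] deliver 0→2 → N2(part t1 [-])
[7] deliver 2→0 → ∅
[8] deliver 0→1 → N1(part t2 [-])
[9] deliver 1→0 → ∅
[10] propose(0,'s') → N0(coor t4 [-])
[11] deliver 0→2 → N2(part t2 [-])
[12] deliver 2→0 → ∅
[13] deliver 1→2 → ∅
[14] deliver 2→0 → ∅
[15] deliver 2→1 → ∅
[16] deliver 2→1 → ∅
[17] timeout(0) → N0(coor t5 [-])

no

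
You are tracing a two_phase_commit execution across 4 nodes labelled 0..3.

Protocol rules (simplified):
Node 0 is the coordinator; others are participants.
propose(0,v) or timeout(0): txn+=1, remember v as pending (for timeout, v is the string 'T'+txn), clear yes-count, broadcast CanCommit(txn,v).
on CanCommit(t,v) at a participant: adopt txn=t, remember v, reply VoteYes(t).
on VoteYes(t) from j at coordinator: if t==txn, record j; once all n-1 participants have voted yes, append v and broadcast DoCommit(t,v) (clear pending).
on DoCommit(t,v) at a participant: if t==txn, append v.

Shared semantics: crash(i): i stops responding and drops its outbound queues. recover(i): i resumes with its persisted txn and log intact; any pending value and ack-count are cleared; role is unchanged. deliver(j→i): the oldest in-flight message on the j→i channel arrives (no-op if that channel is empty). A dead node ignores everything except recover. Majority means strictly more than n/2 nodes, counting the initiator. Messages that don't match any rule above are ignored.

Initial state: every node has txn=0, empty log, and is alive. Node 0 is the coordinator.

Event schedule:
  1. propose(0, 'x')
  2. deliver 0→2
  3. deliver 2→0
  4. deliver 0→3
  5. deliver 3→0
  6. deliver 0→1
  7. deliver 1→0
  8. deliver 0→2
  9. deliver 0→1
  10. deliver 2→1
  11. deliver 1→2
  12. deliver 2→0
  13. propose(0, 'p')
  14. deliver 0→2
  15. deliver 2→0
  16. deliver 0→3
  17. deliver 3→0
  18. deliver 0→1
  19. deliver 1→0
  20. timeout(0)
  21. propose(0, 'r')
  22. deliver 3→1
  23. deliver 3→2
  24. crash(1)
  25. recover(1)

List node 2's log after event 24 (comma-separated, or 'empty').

[1] propose(0,'x') → N0(coor t1 [-])
[2] deliver 0→2 → N2(part t1 [-])
[3] deliver 2→0 → ∅
[4] deliver 0→3 → N3(part t1 [-])
[5] deliver 3→0 → ∅
[6] deliver 0→1 → N1(part t1 [-])
[7] deliver 1→0 → N0(coor t1 [x])
[8] deliver 0→2 → N2(part t1 [x])
[9] deliver 0→1 → N1(part t1 [x])
[10] deliver 2→1 → ∅
[11] deliver 1→2 → ∅
[12] deliver 2→0 → ∅
[13] propose(0,'p') → N0(coor t2 [x])
[14] deliver 0→2 → N2(part t2 [x])
[15] deliver 2→0 → ∅
[16] deliver 0→3 → N3(part t1 [x])
[17] deliver 3→0 → ∅
[18] deliver 0→1 → N1(part t2 [x])
[19] deliver 1→0 → ∅
[20] timeout(0) → N0(coor t3 [x])
[21] propose(0,'r') → N0(coor t4 [x])
[22] deliver 3→1 → ∅
[23] deliver 3→2 → ∅
[24] crash(1) → N1(✗part t2 [x])

x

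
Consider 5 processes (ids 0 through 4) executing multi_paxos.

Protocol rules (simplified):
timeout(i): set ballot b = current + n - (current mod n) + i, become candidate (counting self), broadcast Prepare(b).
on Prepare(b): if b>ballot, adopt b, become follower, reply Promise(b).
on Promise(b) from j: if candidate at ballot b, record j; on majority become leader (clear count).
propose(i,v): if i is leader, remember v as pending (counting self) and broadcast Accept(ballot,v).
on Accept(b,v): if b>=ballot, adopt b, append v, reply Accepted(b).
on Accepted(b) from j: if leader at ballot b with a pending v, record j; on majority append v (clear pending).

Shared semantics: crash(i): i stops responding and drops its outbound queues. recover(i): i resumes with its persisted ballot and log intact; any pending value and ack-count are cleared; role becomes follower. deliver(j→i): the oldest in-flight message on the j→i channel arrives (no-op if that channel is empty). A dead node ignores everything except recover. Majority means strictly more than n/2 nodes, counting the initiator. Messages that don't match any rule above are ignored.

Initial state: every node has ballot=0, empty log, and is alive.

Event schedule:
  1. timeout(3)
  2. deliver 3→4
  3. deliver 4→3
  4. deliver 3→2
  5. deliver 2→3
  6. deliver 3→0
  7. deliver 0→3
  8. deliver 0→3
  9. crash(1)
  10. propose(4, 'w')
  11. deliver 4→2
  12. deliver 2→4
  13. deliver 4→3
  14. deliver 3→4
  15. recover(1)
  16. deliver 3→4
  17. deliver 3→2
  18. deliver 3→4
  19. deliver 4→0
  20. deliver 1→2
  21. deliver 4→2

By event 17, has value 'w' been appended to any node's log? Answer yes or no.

no

step 1 timeout(3): 3={cand,b=8,log=-}
step 2 deliver 3→4: 4={foll,b=8,log=-}
step 3 deliver 4→3: —
step 4 deliver 3→2: 2={foll,b=8,log=-}
step 5 deliver 2→3: 3={lead,b=8,log=-}
step 6 deliver 3→0: 0={foll,b=8,log=-}
step 7 deliver 0→3: —
step 8 deliver 0→3: —
step 9 crash(1): 1={✗foll,b=0,log=-}
step 10 propose(4,'w'): —
step 11 deliver 4→2: —
step 12 deliver 2→4: —
step 13 deliver 4→3: —
step 14 deliver 3→4: —
step 15 recover(1): 1={foll,b=0,log=-}
step 16 deliver 3→4: —
step 17 deliver 3→2: —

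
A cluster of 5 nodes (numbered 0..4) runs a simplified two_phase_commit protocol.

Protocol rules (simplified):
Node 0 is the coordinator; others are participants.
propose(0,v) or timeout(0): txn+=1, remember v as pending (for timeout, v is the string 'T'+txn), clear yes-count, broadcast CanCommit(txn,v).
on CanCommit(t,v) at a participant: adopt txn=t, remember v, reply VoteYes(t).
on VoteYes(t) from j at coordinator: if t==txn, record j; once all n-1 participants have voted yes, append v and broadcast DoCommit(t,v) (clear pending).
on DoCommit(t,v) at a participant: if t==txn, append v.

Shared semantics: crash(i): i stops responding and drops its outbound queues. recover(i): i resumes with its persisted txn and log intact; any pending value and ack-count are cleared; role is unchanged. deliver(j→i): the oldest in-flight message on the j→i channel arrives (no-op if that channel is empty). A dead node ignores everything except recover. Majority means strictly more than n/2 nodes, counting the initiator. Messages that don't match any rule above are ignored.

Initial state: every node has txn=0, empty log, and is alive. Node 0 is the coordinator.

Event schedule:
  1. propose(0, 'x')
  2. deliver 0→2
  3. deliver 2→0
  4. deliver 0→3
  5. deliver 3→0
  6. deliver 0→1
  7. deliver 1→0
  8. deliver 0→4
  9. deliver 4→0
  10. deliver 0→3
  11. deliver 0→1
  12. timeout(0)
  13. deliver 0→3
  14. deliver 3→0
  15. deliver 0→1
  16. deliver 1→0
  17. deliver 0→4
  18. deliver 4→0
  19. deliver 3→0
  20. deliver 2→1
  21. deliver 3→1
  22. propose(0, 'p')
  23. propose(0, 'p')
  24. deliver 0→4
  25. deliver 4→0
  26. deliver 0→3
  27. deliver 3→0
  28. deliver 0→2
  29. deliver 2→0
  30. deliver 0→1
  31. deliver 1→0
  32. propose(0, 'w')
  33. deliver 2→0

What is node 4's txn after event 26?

2

after 1 — propose(0,'x'): n0:coor/t1/[-]
after 2 — deliver 0→2: n2:part/t1/[-]
after 3 — deliver 2→0: ·
after 4 — deliver 0→3: n3:part/t1/[-]
after 5 — deliver 3→0: ·
after 6 — deliver 0→1: n1:part/t1/[-]
after 7 — deliver 1→0: ·
after 8 — deliver 0→4: n4:part/t1/[-]
after 9 — deliver 4→0: n0:coor/t1/[x]
after 10 — deliver 0→3: n3:part/t1/[x]
after 11 — deliver 0→1: n1:part/t1/[x]
after 12 — timeout(0): n0:coor/t2/[x]
after 13 — deliver 0→3: n3:part/t2/[x]
after 14 — deliver 3→0: ·
after 15 — deliver 0→1: n1:part/t2/[x]
after 16 — deliver 1→0: ·
after 17 — deliver 0→4: n4:part/t1/[x]
after 18 — deliver 4→0: ·
after 19 — deliver 3→0: ·
after 20 — deliver 2→1: ·
after 21 — deliver 3→1: ·
after 22 — propose(0,'p'): n0:coor/t3/[x]
after 23 — propose(0,'p'): n0:coor/t4/[x]
after 24 — deliver 0→4: n4:part/t2/[x]
after 25 — deliver 4→0: ·
after 26 — deliver 0→3: n3:part/t3/[x]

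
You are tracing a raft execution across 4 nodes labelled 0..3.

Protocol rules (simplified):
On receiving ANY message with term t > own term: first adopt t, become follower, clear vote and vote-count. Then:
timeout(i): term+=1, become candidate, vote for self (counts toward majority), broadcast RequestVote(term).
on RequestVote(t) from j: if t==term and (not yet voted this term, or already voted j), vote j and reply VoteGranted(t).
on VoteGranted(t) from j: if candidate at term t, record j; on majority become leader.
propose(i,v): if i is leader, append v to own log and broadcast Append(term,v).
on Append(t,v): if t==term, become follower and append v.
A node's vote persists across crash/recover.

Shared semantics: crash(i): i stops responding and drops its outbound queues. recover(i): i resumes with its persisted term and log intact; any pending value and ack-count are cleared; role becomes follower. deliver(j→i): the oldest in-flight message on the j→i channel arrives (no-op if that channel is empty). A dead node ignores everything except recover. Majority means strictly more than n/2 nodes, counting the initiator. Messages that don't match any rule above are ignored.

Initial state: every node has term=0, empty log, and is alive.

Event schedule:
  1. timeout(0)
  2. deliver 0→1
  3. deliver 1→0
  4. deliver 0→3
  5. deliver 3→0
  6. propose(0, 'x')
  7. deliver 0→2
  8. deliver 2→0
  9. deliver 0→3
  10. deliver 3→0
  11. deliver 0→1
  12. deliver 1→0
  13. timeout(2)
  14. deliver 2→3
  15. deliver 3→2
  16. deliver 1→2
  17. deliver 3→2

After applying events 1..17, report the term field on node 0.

1

after 1 — timeout(0): n0:cand/t1/[-]
after 2 — deliver 0→1: n1:foll/t1/[-]
after 3 — deliver 1→0: ·
after 4 — deliver 0→3: n3:foll/t1/[-]
after 5 — deliver 3→0: n0:lead/t1/[-]
after 6 — propose(0,'x'): n0:lead/t1/[x]
after 7 — deliver 0→2: n2:foll/t1/[-]
after 8 — deliver 2→0: ·
after 9 — deliver 0→3: n3:foll/t1/[x]
after 10 — deliver 3→0: ·
after 11 — deliver 0→1: n1:foll/t1/[x]
after 12 — deliver 1→0: ·
after 13 — timeout(2): n2:cand/t2/[-]
after 14 — deliver 2→3: n3:foll/t2/[x]
after 15 — deliver 3→2: ·
after 16 — deliver 1→2: ·
after 17 — deliver 3→2: ·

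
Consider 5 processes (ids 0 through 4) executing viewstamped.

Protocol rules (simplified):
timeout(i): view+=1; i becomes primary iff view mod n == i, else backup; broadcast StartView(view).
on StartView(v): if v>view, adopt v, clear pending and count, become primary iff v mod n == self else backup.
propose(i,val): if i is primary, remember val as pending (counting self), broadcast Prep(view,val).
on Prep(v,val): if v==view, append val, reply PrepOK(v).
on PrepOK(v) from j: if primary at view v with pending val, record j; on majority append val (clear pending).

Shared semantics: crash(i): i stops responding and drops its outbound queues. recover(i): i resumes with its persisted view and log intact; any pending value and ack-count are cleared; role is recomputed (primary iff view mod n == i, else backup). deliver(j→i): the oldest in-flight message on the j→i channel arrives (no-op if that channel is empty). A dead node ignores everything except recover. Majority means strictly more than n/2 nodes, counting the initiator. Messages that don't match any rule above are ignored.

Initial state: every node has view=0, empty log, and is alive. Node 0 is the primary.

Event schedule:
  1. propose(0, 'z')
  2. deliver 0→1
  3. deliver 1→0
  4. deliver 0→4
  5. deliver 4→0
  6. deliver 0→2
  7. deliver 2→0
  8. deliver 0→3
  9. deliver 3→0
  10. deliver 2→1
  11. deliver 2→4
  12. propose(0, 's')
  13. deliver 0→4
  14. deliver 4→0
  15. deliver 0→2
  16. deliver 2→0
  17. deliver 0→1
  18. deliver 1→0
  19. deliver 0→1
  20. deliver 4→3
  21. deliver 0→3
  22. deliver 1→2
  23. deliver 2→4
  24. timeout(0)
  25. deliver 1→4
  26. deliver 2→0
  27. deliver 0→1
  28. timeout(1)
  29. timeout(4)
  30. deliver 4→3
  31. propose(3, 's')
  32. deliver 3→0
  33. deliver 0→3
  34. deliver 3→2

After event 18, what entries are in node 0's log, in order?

z,s

after 1 — propose(0,'z'): ·
after 2 — deliver 0→1: n1:back/v0/[z]
after 3 — deliver 1→0: ·
after 4 — deliver 0→4: n4:back/v0/[z]
after 5 — deliver 4→0: n0:prim/v0/[z]
after 6 — deliver 0→2: n2:back/v0/[z]
after 7 — deliver 2→0: ·
after 8 — deliver 0→3: n3:back/v0/[z]
after 9 — deliver 3→0: ·
after 10 — deliver 2→1: ·
after 11 — deliver 2→4: ·
after 12 — propose(0,'s'): ·
after 13 — deliver 0→4: n4:back/v0/[z,s]
after 14 — deliver 4→0: ·
after 15 — deliver 0→2: n2:back/v0/[z,s]
after 16 — deliver 2→0: n0:prim/v0/[z,s]
after 17 — deliver 0→1: n1:back/v0/[z,s]
after 18 — deliver 1→0: ·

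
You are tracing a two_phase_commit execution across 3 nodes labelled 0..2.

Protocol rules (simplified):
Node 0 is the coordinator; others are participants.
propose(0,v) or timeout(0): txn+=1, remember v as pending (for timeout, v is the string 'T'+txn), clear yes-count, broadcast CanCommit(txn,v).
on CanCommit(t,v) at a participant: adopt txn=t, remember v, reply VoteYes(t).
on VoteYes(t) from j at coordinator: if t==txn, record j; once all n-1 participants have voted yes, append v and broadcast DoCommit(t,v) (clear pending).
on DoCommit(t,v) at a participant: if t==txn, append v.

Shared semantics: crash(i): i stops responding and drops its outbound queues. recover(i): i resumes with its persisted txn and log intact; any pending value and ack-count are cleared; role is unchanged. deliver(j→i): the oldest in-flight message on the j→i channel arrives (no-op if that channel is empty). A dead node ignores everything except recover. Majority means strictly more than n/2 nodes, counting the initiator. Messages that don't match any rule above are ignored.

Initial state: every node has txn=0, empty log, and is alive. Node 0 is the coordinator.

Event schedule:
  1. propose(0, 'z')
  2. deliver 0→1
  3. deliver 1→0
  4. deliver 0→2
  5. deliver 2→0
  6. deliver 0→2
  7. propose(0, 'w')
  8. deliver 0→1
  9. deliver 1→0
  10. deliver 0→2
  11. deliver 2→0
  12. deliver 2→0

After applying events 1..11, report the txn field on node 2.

2

[1] propose(0,'z') → N0(coor t1 [-])
[2] deliver 0→1 → N1(part t1 [-])
[3] deliver 1→0 → ∅
[4] deliver 0→2 → N2(part t1 [-])
[5] deliver 2→0 → N0(coor t1 [z])
[6] deliver 0→2 → N2(part t1 [z])
[7] propose(0,'w') → N0(coor t2 [z])
[8] deliver 0→1 → N1(part t1 [z])
[9] deliver 1→0 → ∅
[10] deliver 0→2 → N2(part t2 [z])
[11] deliver 2→0 → ∅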